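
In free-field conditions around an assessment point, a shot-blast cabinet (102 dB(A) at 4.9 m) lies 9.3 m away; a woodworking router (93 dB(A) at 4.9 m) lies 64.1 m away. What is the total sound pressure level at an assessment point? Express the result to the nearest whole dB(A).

First find each source's level at the receiver (point-source: −20·log₁₀(r/r_ref)), then combine on an intensity basis.
shot-blast cabinet: 102 − 20·log₁₀(9.3/4.9) = 102 − 5.57 = 96.43 dB(A).
woodworking router: 93 − 20·log₁₀(64.1/4.9) = 93 − 22.33 = 70.67 dB(A).
Σ 10^(L/10) = 4.411e+09 → L_total = 10·log₁₀(4.411e+09) = 96.45 dB(A).

96 dB(A)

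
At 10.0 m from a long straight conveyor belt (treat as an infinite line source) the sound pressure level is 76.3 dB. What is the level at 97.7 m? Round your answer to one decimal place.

66.4 dB

For a line source, L₂ = L₁ − 10·log₁₀(r₂/r₁).
L₂ = 76.3 − 10·log₁₀(97.7/10.0) = 76.3 − 9.899 = 66.40 dB.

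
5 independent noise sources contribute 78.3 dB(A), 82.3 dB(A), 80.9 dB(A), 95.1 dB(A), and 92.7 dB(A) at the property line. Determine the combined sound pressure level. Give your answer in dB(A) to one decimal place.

Incoherent sources combine by intensity addition: L_total = 10·log₁₀(Σ 10^(L_i/10)).
Σ 10^(L/10) = 10^(78.3/10) + 10^(82.3/10) + 10^(80.9/10) + 10^(95.1/10) + 10^(92.7/10) = 5.458e+09.
L_total = 10·log₁₀(5.458e+09) = 97.37 dB(A).

97.4 dB(A)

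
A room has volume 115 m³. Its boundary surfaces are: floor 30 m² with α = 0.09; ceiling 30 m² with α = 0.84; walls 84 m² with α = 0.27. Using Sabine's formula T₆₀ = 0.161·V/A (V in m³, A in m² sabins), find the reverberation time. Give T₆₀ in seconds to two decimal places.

Summing Sᵢαᵢ: 30·0.09 + 30·0.84 + 84·0.27 = 50.58 m².
T₆₀ = 0.161 × 115 / 50.58 = 0.366 s.

0.37 s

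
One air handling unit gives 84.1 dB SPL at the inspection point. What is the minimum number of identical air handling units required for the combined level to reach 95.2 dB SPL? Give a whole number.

N identical sources give L₁ + 10·log₁₀ N, so require 10·log₁₀ N ≥ 95.2 − 84.1 = 11.1 dB.
N ≥ 10^(11.1/10) = 12.882, so N = 13.

13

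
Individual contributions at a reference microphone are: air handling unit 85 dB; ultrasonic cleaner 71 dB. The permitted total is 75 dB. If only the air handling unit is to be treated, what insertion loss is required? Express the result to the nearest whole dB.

12 dB

Fixed contribution from the other source: Σ 10^(L/10) = 10^(71/10) = 1.259e+07 (71.00 dB).
To meet 75 dB overall, the treated air handling unit may contribute at most 10^(75/10) − 1.259e+07 = 1.903e+07, i.e. 72.80 dB.
So the air handling unit must be reduced from 85 to 72.80 dB: IL = 12.20 dB.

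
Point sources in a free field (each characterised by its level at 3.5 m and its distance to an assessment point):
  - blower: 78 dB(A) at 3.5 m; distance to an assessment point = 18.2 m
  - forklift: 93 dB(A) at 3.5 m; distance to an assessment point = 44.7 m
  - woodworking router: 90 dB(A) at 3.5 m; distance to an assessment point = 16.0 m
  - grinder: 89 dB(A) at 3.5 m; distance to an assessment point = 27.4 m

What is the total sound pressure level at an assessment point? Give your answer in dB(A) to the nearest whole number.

79 dB(A)

Propagate each source to the receiver with L = L_ref − 20·log₁₀(r/r_ref), then add intensities.
blower: 78 − 20·log₁₀(18.2/3.5) = 78 − 14.32 = 63.68 dB(A).
forklift: 93 − 20·log₁₀(44.7/3.5) = 93 − 22.12 = 70.88 dB(A).
woodworking router: 90 − 20·log₁₀(16.0/3.5) = 90 − 13.20 = 76.80 dB(A).
grinder: 89 − 20·log₁₀(27.4/3.5) = 89 − 17.87 = 71.13 dB(A).
Σ 10^(L/10) = 7.538e+07 → L_total = 10·log₁₀(7.538e+07) = 78.77 dB(A).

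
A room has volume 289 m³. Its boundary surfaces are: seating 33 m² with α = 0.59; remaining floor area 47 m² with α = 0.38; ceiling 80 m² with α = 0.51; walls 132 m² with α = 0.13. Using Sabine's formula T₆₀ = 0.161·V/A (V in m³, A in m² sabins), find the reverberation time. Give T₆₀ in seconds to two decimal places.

A = Σ Sᵢαᵢ = 33·0.59 + 47·0.38 + 80·0.51 + 132·0.13 = 95.29 m².
T₆₀ = 0.161 × 289 / 95.29 = 0.488 s.

0.49 s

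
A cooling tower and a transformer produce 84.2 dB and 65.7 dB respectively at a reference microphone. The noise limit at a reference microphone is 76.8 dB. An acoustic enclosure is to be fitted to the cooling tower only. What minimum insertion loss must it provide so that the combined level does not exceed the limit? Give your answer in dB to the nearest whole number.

Everything except the cooling tower sums to 10^(65.7/10) = 3.715e+06 in linear terms, 65.70 dB.
The limit corresponds to 10^(76.8/10) = 4.786e+07; subtracting the fixed part leaves 4.415e+07 for the cooling tower, i.e. 76.45 dB.
Required insertion loss = 84.2 − 76.45 = 7.75 dB.

8 dB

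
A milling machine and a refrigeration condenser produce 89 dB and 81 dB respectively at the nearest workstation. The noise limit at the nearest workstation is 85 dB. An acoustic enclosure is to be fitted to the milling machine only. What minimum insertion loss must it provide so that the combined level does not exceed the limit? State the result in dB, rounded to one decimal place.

6.2 dB

The untreated sources together contribute 10^(81/10) = 1.259e+08, i.e. 81.00 dB.
To meet 85 dB overall, the treated milling machine may contribute at most 10^(85/10) − 1.259e+08 = 1.903e+08, i.e. 82.80 dB.
So the milling machine must be reduced from 89 to 82.80 dB: IL = 6.20 dB.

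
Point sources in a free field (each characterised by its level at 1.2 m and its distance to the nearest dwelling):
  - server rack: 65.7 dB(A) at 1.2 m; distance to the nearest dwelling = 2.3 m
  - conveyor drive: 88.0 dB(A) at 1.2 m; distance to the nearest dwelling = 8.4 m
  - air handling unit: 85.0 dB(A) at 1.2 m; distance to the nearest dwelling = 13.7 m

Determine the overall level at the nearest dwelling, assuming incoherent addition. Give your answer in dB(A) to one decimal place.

72.1 dB(A)

First find each source's level at the receiver (point-source: −20·log₁₀(r/r_ref)), then combine on an intensity basis.
server rack: 65.7 − 20·log₁₀(2.3/1.2) = 65.7 − 5.65 = 60.05 dB(A).
conveyor drive: 88.0 − 20·log₁₀(8.4/1.2) = 88.0 − 16.90 = 71.10 dB(A).
air handling unit: 85.0 − 20·log₁₀(13.7/1.2) = 85.0 − 21.15 = 63.85 dB(A).
Σ 10^(L/10) = 1.631e+07 → L_total = 10·log₁₀(1.631e+07) = 72.13 dB(A).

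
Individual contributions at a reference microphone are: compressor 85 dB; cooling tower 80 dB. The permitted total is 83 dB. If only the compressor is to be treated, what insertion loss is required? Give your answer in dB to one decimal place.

Fixed contribution from the other source: Σ 10^(L/10) = 10^(80/10) = 1.000e+08 (80.00 dB).
To meet 83 dB overall, the treated compressor may contribute at most 10^(83/10) − 1.000e+08 = 9.953e+07, i.e. 79.98 dB.
Required insertion loss = 85 − 79.98 = 5.02 dB.

5.0 dB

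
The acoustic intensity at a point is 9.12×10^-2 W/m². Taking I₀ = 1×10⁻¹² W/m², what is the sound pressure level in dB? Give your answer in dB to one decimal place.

109.6 dB

L = 10·log₁₀(I/I₀) = 10·log₁₀(9.12×10^-2/10⁻¹²) = 10·log₁₀(9.12×10^10).
L = 10·(0.9600 + 10) = 109.60 dB.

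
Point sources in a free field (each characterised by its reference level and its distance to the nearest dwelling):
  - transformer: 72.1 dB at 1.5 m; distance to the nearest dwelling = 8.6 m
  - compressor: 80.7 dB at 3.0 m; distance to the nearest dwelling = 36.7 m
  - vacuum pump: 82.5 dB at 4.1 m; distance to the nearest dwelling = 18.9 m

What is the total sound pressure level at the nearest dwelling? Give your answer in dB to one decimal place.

69.8 dB

First find each source's level at the receiver (point-source: −20·log₁₀(r/r_ref)), then combine on an intensity basis.
transformer: 72.1 − 20·log₁₀(8.6/1.5) = 72.1 − 15.17 = 56.93 dB.
compressor: 80.7 − 20·log₁₀(36.7/3.0) = 80.7 − 21.75 = 58.95 dB.
vacuum pump: 82.5 − 20·log₁₀(18.9/4.1) = 82.5 − 13.27 = 69.23 dB.
Σ 10^(L/10) = 9.647e+06 → L_total = 10·log₁₀(9.647e+06) = 69.84 dB.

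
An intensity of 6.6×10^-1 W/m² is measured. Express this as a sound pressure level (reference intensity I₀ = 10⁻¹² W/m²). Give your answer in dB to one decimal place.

L = 10·log₁₀(I/I₀) = 10·log₁₀(6.6×10^-1/10⁻¹²) = 10·log₁₀(6.6×10^11).
L = 10·(0.8195 + 11) = 118.20 dB.

118.2 dB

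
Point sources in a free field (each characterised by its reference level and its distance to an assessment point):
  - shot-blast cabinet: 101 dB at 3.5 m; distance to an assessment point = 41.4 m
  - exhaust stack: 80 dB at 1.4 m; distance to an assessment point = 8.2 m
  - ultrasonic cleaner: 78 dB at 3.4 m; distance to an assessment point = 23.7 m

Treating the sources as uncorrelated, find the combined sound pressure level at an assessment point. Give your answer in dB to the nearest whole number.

First find each source's level at the receiver (point-source: −20·log₁₀(r/r_ref)), then combine on an intensity basis.
shot-blast cabinet: 101 − 20·log₁₀(41.4/3.5) = 101 − 21.46 = 79.54 dB.
exhaust stack: 80 − 20·log₁₀(8.2/1.4) = 80 − 15.35 = 64.65 dB.
ultrasonic cleaner: 78 − 20·log₁₀(23.7/3.4) = 78 − 16.87 = 61.13 dB.
Σ 10^(L/10) = 9.419e+07 → L_total = 10·log₁₀(9.419e+07) = 79.74 dB.

80 dB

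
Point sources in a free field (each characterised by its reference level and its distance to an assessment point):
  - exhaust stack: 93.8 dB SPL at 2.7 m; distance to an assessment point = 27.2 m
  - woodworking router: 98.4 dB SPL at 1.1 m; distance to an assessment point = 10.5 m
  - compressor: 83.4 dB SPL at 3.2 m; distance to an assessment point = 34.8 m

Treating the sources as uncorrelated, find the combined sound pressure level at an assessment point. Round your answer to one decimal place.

First find each source's level at the receiver (point-source: −20·log₁₀(r/r_ref)), then combine on an intensity basis.
exhaust stack: 93.8 − 20·log₁₀(27.2/2.7) = 93.8 − 20.06 = 73.74 dB SPL.
woodworking router: 98.4 − 20·log₁₀(10.5/1.1) = 98.4 − 19.60 = 78.80 dB SPL.
compressor: 83.4 − 20·log₁₀(34.8/3.2) = 83.4 − 20.73 = 62.67 dB SPL.
Σ 10^(L/10) = 1.014e+08 → L_total = 10·log₁₀(1.014e+08) = 80.06 dB SPL.

80.1 dB SPL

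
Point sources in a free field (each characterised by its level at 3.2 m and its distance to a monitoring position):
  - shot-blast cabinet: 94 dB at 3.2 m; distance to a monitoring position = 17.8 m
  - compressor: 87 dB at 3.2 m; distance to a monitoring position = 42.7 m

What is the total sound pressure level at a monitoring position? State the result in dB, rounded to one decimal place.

Apply inverse-square spreading to bring every level to the receiver, then sum 10^(L/10).
shot-blast cabinet: 94 − 20·log₁₀(17.8/3.2) = 94 − 14.91 = 79.09 dB.
compressor: 87 − 20·log₁₀(42.7/3.2) = 87 − 22.51 = 64.49 dB.
Σ 10^(L/10) = 8.400e+07 → L_total = 10·log₁₀(8.400e+07) = 79.24 dB.

79.2 dB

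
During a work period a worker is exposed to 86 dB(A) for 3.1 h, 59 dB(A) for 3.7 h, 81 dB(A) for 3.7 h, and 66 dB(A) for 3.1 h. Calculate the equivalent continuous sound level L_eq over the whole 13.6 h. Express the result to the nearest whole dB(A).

Weight each interval's intensity by its duration and average over T = 13.6 h:
Σ tᵢ·10^(Lᵢ/10) = 3.1·10^(86/10) + 3.7·10^(59/10) + 3.7·10^(81/10) + 3.1·10^(66/10) = 1.715e+09.
L_eq = 10·log₁₀(1.715e+09/13.6) = 81.01 dB(A).

81 dB(A)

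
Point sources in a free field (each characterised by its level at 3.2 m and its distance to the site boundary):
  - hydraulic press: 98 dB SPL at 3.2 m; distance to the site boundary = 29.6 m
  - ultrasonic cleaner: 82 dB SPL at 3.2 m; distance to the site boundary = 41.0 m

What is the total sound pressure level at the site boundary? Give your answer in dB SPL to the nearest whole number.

79 dB SPL

First find each source's level at the receiver (point-source: −20·log₁₀(r/r_ref)), then combine on an intensity basis.
hydraulic press: 98 − 20·log₁₀(29.6/3.2) = 98 − 19.32 = 78.68 dB SPL.
ultrasonic cleaner: 82 − 20·log₁₀(41.0/3.2) = 82 − 22.15 = 59.85 dB SPL.
Σ 10^(L/10) = 7.471e+07 → L_total = 10·log₁₀(7.471e+07) = 78.73 dB SPL.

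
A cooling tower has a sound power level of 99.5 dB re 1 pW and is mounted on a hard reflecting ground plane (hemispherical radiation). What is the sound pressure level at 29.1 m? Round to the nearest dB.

62 dB

L_p = L_w − 10·log₁₀(2π·r²) with r = 29.1 m.
2π·r² = 5321 m², 10·log₁₀ of that is 37.260 dB.
L_p = 99.5 − 37.260 = 62.24 dB.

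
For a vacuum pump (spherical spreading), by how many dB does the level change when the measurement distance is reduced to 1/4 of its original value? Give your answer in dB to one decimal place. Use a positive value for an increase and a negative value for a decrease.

+12.0 dB

With spherical spreading the level changes by −20·log₁₀(r₂/r₁).
ΔL = −20·log₁₀(0.25) = +12.04 dB.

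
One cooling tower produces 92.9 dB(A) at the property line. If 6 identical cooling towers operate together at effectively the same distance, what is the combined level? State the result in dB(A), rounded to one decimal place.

100.7 dB(A)

With 6 equal, uncorrelated contributions the intensity is 6× that of one unit, giving a rise of 10·log₁₀ 6.
L_total = 92.9 + 10·log₁₀(6) = 92.9 + 7.782 = 100.68 dB(A).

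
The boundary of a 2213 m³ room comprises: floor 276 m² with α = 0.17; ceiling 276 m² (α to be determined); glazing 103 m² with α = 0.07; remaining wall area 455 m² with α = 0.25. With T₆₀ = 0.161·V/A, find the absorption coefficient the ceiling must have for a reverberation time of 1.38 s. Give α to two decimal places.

0.33

Required total absorption A = 0.161·2213/1.38 = 258.18 m².
Absorption from the other surfaces = 276·0.17 + 103·0.07 + 455·0.25 = 167.88 m², so the ceiling must supply 90.30 m² over 276 m².
α = 90.30/276 = 0.327.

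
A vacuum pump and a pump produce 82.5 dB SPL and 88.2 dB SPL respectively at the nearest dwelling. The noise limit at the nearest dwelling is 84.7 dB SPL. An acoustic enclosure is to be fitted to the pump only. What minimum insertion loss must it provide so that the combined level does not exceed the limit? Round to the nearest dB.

The untreated sources together contribute 10^(82.5/10) = 1.778e+08, i.e. 82.50 dB SPL.
To meet 84.7 dB SPL overall, the treated pump may contribute at most 10^(84.7/10) − 1.778e+08 = 1.173e+08, i.e. 80.69 dB SPL.
So the pump must be reduced from 88.2 to 80.69 dB SPL: IL = 7.51 dB.

8 dB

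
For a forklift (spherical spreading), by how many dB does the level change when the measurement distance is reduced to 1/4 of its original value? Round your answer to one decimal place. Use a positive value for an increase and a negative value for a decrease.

Point-source spreading: ΔL = −20·log₁₀(r₂/r₁).
ΔL = −20·log₁₀(0.25) = +12.04 dB.

+12.0 dB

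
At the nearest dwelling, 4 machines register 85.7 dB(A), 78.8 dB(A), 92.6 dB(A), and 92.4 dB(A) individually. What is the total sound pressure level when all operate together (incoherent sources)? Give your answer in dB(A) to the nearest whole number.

96 dB(A)

For uncorrelated sources the intensities add, so convert each level to linear form, sum, and take 10·log₁₀ of the total.
Σ 10^(L/10) = 10^(85.7/10) + 10^(78.8/10) + 10^(92.6/10) + 10^(92.4/10) = 4.005e+09.
L_total = 10·log₁₀(4.005e+09) = 96.03 dB(A).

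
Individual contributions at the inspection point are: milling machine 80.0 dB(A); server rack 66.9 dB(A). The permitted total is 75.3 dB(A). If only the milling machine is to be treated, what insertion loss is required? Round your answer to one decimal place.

Everything except the milling machine sums to 10^(66.9/10) = 4.898e+06 in linear terms, 66.90 dB(A).
The limit corresponds to 10^(75.3/10) = 3.388e+07; subtracting the fixed part leaves 2.899e+07 for the milling machine, i.e. 74.62 dB(A).
Required insertion loss = 80.0 − 74.62 = 5.38 dB.

5.4 dB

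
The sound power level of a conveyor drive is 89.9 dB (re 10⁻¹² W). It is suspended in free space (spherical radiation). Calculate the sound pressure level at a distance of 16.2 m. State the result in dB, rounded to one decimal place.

54.7 dB

Free-field spherical radiation: L_p = L_w − 10·log₁₀(4π·r²), r = 16.2 m.
4π·r² = 3298 m², 10·log₁₀ of that is 35.182 dB.
L_p = 89.9 − 35.182 = 54.72 dB.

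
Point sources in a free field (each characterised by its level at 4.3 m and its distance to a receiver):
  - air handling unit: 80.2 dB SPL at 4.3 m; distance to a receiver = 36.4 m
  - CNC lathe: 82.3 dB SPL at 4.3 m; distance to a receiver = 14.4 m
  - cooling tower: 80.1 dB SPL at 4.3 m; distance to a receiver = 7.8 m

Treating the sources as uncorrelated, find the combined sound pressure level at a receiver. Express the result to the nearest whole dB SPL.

77 dB SPL

Apply inverse-square spreading to bring every level to the receiver, then sum 10^(L/10).
air handling unit: 80.2 − 20·log₁₀(36.4/4.3) = 80.2 − 18.55 = 61.65 dB SPL.
CNC lathe: 82.3 − 20·log₁₀(14.4/4.3) = 82.3 − 10.50 = 71.80 dB SPL.
cooling tower: 80.1 − 20·log₁₀(7.8/4.3) = 80.1 − 5.17 = 74.93 dB SPL.
Σ 10^(L/10) = 4.770e+07 → L_total = 10·log₁₀(4.770e+07) = 76.79 dB SPL.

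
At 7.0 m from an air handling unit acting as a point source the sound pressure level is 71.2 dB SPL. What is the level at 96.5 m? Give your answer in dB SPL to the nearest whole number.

48 dB SPL

Point-source attenuation: ΔL = 20·log₁₀(r₂/r₁) = 20·log₁₀(96.5/7.0) = 22.789 dB.
L₂ = 71.2 − 20·log₁₀(96.5/7.0) = 71.2 − 22.789 = 48.41 dB SPL.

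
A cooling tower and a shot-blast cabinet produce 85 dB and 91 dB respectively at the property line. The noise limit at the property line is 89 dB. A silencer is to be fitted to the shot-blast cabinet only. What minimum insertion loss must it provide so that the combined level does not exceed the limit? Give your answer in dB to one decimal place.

4.2 dB

Fixed contribution from the other source: Σ 10^(L/10) = 10^(85/10) = 3.162e+08 (85.00 dB).
The limit corresponds to 10^(89/10) = 7.943e+08; subtracting the fixed part leaves 4.781e+08 for the shot-blast cabinet, i.e. 86.80 dB.
Required insertion loss = 91 − 86.80 = 4.20 dB.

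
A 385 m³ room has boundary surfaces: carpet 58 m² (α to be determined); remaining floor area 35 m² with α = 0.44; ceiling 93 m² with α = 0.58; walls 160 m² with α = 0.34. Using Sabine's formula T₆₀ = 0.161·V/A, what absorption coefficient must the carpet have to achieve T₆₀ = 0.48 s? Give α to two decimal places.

From T₆₀ = 0.161·V/A, the target T₆₀ = 0.48 s needs A = 0.161·385/0.48 = 129.14 m².
Absorption from the other surfaces = 35·0.44 + 93·0.58 + 160·0.34 = 123.74 m², so the carpet must supply 5.40 m² over 58 m².
α = 5.40/58 = 0.093.

0.09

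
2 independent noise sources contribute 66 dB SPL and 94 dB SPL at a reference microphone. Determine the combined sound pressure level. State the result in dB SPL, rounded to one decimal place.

94.0 dB SPL

Incoherent sources combine by intensity addition: L_total = 10·log₁₀(Σ 10^(L_i/10)).
Σ 10^(L/10) = 10^(66/10) + 10^(94/10) = 2.516e+09.
L_total = 10·log₁₀(2.516e+09) = 94.01 dB SPL.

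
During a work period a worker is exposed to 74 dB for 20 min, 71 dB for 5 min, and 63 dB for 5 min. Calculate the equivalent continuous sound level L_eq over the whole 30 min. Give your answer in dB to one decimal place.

72.8 dB

L_eq = 10·log₁₀[(1/T)·Σ tᵢ·10^(Lᵢ/10)] with T = 30 min.
Σ tᵢ·10^(Lᵢ/10) = 20·10^(74/10) + 5·10^(71/10) + 5·10^(63/10) = 5.753e+08.
L_eq = 10·log₁₀(5.753e+08/30) = 72.83 dB.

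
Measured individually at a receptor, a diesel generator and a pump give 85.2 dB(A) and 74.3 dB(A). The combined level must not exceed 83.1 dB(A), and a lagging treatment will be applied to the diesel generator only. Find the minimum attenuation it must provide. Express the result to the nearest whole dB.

3 dB

Fixed contribution from the other source: Σ 10^(L/10) = 10^(74.3/10) = 2.692e+07 (74.30 dB(A)).
To meet 83.1 dB(A) overall, the treated diesel generator may contribute at most 10^(83.1/10) − 2.692e+07 = 1.773e+08, i.e. 82.49 dB(A).
So the diesel generator must be reduced from 85.2 to 82.49 dB(A): IL = 2.71 dB.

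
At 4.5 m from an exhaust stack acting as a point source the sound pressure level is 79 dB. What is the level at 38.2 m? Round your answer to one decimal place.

60.4 dB

For a point source, L₂ = L₁ − 20·log₁₀(r₂/r₁).
L₂ = 79 − 20·log₁₀(38.2/4.5) = 79 − 18.577 = 60.42 dB.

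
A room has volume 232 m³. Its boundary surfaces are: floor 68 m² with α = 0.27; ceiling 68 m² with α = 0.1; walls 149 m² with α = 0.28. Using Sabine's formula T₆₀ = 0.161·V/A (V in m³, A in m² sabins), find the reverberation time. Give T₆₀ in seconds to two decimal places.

A = Σ Sᵢαᵢ = 68·0.27 + 68·0.1 + 149·0.28 = 66.88 m².
T₆₀ = 0.161·V/A = 0.161·232/66.88 = 0.558 s.

0.56 s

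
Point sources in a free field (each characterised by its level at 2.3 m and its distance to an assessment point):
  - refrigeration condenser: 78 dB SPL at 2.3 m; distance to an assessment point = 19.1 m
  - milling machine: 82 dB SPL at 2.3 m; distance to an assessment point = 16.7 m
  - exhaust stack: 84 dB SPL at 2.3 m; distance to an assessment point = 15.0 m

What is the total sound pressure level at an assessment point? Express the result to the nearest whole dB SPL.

Apply inverse-square spreading to bring every level to the receiver, then sum 10^(L/10).
refrigeration condenser: 78 − 20·log₁₀(19.1/2.3) = 78 − 18.39 = 59.61 dB SPL.
milling machine: 82 − 20·log₁₀(16.7/2.3) = 82 − 17.22 = 64.78 dB SPL.
exhaust stack: 84 − 20·log₁₀(15.0/2.3) = 84 − 16.29 = 67.71 dB SPL.
Σ 10^(L/10) = 9.827e+06 → L_total = 10·log₁₀(9.827e+06) = 69.92 dB SPL.

70 dB SPL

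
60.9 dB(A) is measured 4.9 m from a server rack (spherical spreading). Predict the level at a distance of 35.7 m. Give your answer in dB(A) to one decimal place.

Point-source attenuation: ΔL = 20·log₁₀(r₂/r₁) = 20·log₁₀(35.7/4.9) = 17.249 dB.
L₂ = 60.9 − 20·log₁₀(35.7/4.9) = 60.9 − 17.249 = 43.65 dB(A).

43.7 dB(A)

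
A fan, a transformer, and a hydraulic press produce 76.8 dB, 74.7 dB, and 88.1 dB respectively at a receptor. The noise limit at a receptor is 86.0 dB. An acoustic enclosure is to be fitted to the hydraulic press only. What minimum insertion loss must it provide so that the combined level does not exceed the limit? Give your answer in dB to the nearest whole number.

The untreated sources together contribute 10^(76.8/10) + 10^(74.7/10) = 7.738e+07, i.e. 78.89 dB.
To meet 86.0 dB overall, the treated hydraulic press may contribute at most 10^(86.0/10) − 7.738e+07 = 3.207e+08, i.e. 85.06 dB.
Required insertion loss = 88.1 − 85.06 = 3.04 dB.

3 dB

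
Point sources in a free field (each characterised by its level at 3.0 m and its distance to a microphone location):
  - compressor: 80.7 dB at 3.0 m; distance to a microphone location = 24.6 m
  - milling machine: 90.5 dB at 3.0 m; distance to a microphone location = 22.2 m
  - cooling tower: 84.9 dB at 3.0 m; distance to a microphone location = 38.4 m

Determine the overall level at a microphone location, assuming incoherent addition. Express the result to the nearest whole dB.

First find each source's level at the receiver (point-source: −20·log₁₀(r/r_ref)), then combine on an intensity basis.
compressor: 80.7 − 20·log₁₀(24.6/3.0) = 80.7 − 18.28 = 62.42 dB.
milling machine: 90.5 − 20·log₁₀(22.2/3.0) = 90.5 − 17.38 = 73.12 dB.
cooling tower: 84.9 − 20·log₁₀(38.4/3.0) = 84.9 − 22.14 = 62.76 dB.
Σ 10^(L/10) = 2.412e+07 → L_total = 10·log₁₀(2.412e+07) = 73.82 dB.

74 dB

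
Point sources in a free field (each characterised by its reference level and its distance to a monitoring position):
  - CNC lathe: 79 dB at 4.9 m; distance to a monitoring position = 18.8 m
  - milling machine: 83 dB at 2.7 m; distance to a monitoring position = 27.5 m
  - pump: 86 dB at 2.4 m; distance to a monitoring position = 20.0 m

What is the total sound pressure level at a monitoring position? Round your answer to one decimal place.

71.2 dB

Propagate each source to the receiver with L = L_ref − 20·log₁₀(r/r_ref), then add intensities.
CNC lathe: 79 − 20·log₁₀(18.8/4.9) = 79 − 11.68 = 67.32 dB.
milling machine: 83 − 20·log₁₀(27.5/2.7) = 83 − 20.16 = 62.84 dB.
pump: 86 − 20·log₁₀(20.0/2.4) = 86 − 18.42 = 67.58 dB.
Σ 10^(L/10) = 1.305e+07 → L_total = 10·log₁₀(1.305e+07) = 71.16 dB.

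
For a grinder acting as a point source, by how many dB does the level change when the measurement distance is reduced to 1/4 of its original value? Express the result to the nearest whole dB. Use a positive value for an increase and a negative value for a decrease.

+12 dB

With spherical spreading the level changes by −20·log₁₀(r₂/r₁).
ΔL = −20·log₁₀(0.25) = +12.04 dB.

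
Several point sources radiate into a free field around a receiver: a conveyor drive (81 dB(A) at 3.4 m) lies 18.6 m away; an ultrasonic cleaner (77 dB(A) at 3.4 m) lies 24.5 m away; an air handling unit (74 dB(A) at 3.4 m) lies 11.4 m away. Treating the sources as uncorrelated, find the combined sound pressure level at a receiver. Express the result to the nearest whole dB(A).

First find each source's level at the receiver (point-source: −20·log₁₀(r/r_ref)), then combine on an intensity basis.
conveyor drive: 81 − 20·log₁₀(18.6/3.4) = 81 − 14.76 = 66.24 dB(A).
ultrasonic cleaner: 77 − 20·log₁₀(24.5/3.4) = 77 − 17.15 = 59.85 dB(A).
air handling unit: 74 − 20·log₁₀(11.4/3.4) = 74 − 10.51 = 63.49 dB(A).
Σ 10^(L/10) = 7.406e+06 → L_total = 10·log₁₀(7.406e+06) = 68.70 dB(A).

69 dB(A)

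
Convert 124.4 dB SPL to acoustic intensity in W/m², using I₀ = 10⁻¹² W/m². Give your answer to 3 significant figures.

L = 10·log₁₀(I/I₀) ⇒ I = I₀·10^(L/10) = 10⁻¹² × 10^12.44.

2.75 W/m²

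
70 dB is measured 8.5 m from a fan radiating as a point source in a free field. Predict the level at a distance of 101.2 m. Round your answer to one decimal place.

For a point source, L₂ = L₁ − 20·log₁₀(r₂/r₁).
L₂ = 70 − 20·log₁₀(101.2/8.5) = 70 − 21.515 = 48.48 dB.

48.5 dB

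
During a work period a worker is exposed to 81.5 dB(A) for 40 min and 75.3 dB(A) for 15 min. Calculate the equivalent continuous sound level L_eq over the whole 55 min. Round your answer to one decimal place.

The energy average is taken in the linear domain: L_eq = 10·log₁₀[(Σ tᵢ·10^(Lᵢ/10))/T], T = 55 min.
Σ tᵢ·10^(Lᵢ/10) = 40·10^(81.5/10) + 15·10^(75.3/10) = 6.158e+09.
L_eq = 10·log₁₀(6.158e+09/55) = 80.49 dB(A).

80.5 dB(A)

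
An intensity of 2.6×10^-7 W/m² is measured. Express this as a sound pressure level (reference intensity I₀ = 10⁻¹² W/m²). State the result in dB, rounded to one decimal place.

54.1 dB

I/I₀ = 2.6×10^-7/10⁻¹² = 2.6×10^5, and L = 10·log₁₀(I/I₀).
L = 10·(0.4150 + 5) = 54.15 dB.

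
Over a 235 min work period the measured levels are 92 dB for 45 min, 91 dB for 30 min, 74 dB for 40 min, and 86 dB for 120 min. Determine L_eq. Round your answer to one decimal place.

The energy average is taken in the linear domain: L_eq = 10·log₁₀[(Σ tᵢ·10^(Lᵢ/10))/T], T = 235 min.
Σ tᵢ·10^(Lᵢ/10) = 45·10^(92/10) + 30·10^(91/10) + 40·10^(74/10) + 120·10^(86/10) = 1.579e+11.
L_eq = 10·log₁₀(1.579e+11/235) = 88.27 dB.

88.3 dB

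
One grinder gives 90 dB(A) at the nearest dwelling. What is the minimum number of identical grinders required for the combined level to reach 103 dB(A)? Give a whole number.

20

The shortfall is 103 − 90 = 13.0 dB, and N units add 10·log₁₀ N, so need 10·log₁₀ N ≥ 13.0.
N ≥ 10^(13.0/10) = 19.953, so N = 20.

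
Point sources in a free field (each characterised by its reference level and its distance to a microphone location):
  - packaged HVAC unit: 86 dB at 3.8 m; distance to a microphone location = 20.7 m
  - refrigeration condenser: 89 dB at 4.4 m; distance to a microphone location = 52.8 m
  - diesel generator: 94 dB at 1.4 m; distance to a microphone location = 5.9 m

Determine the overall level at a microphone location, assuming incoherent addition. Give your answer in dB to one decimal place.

82.1 dB

First find each source's level at the receiver (point-source: −20·log₁₀(r/r_ref)), then combine on an intensity basis.
packaged HVAC unit: 86 − 20·log₁₀(20.7/3.8) = 86 − 14.72 = 71.28 dB.
refrigeration condenser: 89 − 20·log₁₀(52.8/4.4) = 89 − 21.58 = 67.42 dB.
diesel generator: 94 − 20·log₁₀(5.9/1.4) = 94 − 12.49 = 81.51 dB.
Σ 10^(L/10) = 1.604e+08 → L_total = 10·log₁₀(1.604e+08) = 82.05 dB.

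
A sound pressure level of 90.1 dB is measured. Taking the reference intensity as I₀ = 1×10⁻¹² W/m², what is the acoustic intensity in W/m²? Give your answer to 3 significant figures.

I = I₀·10^(L/10) = 10⁻¹² × 10^(90.1/10) = 10^(-2.990).

0.00102 W/m²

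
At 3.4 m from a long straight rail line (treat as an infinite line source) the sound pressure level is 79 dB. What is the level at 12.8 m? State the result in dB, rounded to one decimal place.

For a line source, L₂ = L₁ − 10·log₁₀(r₂/r₁).
L₂ = 79 − 10·log₁₀(12.8/3.4) = 79 − 5.757 = 73.24 dB.

73.2 dB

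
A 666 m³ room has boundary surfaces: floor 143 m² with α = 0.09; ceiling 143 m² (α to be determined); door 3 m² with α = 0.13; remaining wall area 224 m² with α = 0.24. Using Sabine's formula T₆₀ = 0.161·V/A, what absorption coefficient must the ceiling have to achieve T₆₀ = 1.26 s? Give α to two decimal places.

0.13

Required total absorption A = 0.161·666/1.26 = 85.10 m².
Absorption from the other surfaces = 143·0.09 + 3·0.13 + 224·0.24 = 67.02 m², so the ceiling must supply 18.08 m² over 143 m².
α = 18.08/143 = 0.126.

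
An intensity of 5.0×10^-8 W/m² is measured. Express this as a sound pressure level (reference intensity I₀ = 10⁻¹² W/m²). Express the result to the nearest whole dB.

47 dB

I/I₀ = 5.0×10^-8/10⁻¹² = 5.0×10^4, and L = 10·log₁₀(I/I₀).
L = 10·(0.6990 + 4) = 46.99 dB.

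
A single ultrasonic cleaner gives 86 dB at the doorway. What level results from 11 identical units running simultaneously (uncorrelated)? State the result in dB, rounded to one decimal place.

N identical incoherent sources raise the level by 10·log₁₀ N.
L_total = 86 + 10·log₁₀(11) = 86 + 10.414 = 96.41 dB.

96.4 dB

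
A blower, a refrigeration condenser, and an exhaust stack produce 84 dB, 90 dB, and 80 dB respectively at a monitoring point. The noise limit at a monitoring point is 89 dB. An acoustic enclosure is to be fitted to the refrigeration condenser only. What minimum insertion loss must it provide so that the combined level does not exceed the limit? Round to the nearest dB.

Fixed contribution from the other sources: Σ 10^(L/10) = 10^(84/10) + 10^(80/10) = 3.512e+08 (85.46 dB).
To meet 89 dB overall, the treated refrigeration condenser may contribute at most 10^(89/10) − 3.512e+08 = 4.431e+08, i.e. 86.47 dB.
Required insertion loss = 90 − 86.47 = 3.53 dB.

4 dB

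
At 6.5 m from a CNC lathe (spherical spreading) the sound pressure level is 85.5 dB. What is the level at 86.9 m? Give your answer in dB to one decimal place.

63.0 dB

For a point source, L₂ = L₁ − 20·log₁₀(r₂/r₁).
L₂ = 85.5 − 20·log₁₀(86.9/6.5) = 85.5 − 22.522 = 62.98 dB.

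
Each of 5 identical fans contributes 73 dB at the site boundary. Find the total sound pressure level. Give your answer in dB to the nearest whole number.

L_total = L₁ + 10·log₁₀ N for N identical incoherent sources.
L_total = 73 + 10·log₁₀(5) = 73 + 6.990 = 79.99 dB.

80 dB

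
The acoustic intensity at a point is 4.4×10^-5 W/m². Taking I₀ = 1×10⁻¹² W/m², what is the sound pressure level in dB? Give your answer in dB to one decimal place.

L = 10·log₁₀(I/I₀) = 10·log₁₀(4.4×10^-5/10⁻¹²) = 10·log₁₀(4.4×10^7).
L = 10·(0.6435 + 7) = 76.43 dB.

76.4 dB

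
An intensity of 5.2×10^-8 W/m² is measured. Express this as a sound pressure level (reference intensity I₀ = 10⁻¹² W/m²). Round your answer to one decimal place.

47.2 dB

Dividing by I₀ shifts the exponent by 12: I/I₀ = 5.2×10^4.
L = 10·(0.7160 + 4) = 47.16 dB.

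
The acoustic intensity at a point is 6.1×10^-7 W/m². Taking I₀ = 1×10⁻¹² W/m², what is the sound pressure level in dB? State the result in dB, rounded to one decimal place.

L = 10·log₁₀(I/I₀) = 10·log₁₀(6.1×10^-7/10⁻¹²) = 10·log₁₀(6.1×10^5).
L = 10·(0.7853 + 5) = 57.85 dB.

57.9 dB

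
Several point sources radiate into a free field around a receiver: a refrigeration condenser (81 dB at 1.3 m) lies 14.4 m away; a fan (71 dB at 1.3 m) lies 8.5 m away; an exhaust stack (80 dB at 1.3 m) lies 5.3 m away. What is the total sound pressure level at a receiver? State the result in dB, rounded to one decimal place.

68.7 dB

Propagate each source to the receiver with L = L_ref − 20·log₁₀(r/r_ref), then add intensities.
refrigeration condenser: 81 − 20·log₁₀(14.4/1.3) = 81 − 20.89 = 60.11 dB.
fan: 71 − 20·log₁₀(8.5/1.3) = 71 − 16.31 = 54.69 dB.
exhaust stack: 80 − 20·log₁₀(5.3/1.3) = 80 − 12.21 = 67.79 dB.
Σ 10^(L/10) = 7.337e+06 → L_total = 10·log₁₀(7.337e+06) = 68.66 dB.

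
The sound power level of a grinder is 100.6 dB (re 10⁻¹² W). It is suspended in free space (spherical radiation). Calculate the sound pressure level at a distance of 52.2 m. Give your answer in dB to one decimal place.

The power spreads over a sphere of area 4π·r², so L_p = L_w − 10·log₁₀(4π·r²).
4π·r² = 3.424e+04 m², 10·log₁₀ of that is 45.346 dB.
L_p = 100.6 − 45.346 = 55.25 dB.

55.3 dB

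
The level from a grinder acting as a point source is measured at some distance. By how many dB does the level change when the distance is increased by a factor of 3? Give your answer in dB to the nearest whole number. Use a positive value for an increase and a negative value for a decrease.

-10 dB

With spherical spreading the level changes by −20·log₁₀(r₂/r₁).
ΔL = −20·log₁₀(3) = -9.54 dB.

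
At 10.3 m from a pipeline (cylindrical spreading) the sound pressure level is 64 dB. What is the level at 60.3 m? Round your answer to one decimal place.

56.3 dB

Cylindrical spreading from a line source gives a 10·log₁₀(r₂/r₁) drop.
L₂ = 64 − 10·log₁₀(60.3/10.3) = 64 − 7.675 = 56.33 dB.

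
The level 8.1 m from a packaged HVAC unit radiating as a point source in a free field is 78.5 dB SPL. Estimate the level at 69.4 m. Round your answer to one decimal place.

59.8 dB SPL

Spherical spreading from a point source gives a 20·log₁₀(r₂/r₁) drop.
L₂ = 78.5 − 20·log₁₀(69.4/8.1) = 78.5 − 18.657 = 59.84 dB SPL.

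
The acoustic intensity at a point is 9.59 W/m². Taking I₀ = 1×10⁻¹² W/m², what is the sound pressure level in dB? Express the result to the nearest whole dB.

I/I₀ = 9.59/10⁻¹² = 9.59×10^12, and L = 10·log₁₀(I/I₀).
L = 10·(0.9818 + 12) = 129.82 dB.

130 dB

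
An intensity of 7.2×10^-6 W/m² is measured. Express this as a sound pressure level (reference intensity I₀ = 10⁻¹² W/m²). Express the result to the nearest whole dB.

69 dB

Dividing by I₀ shifts the exponent by 12: I/I₀ = 7.2×10^6.
L = 10·(0.8573 + 6) = 68.57 dB.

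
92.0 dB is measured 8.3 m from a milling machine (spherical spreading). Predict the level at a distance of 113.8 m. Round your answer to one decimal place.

For a point source, L₂ = L₁ − 20·log₁₀(r₂/r₁).
L₂ = 92.0 − 20·log₁₀(113.8/8.3) = 92.0 − 22.741 = 69.26 dB.

69.3 dB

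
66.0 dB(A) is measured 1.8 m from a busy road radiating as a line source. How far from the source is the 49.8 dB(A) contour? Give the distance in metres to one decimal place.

For a line source L₁ − L₂ = 10·log₁₀(r₂/r₁), so r₂ = r₁·10^((L₁−L₂)/10).
r₂ = 1.8·10^((66.0−49.8)/10) = 1.8·10^(16.2/10) = 75.04 m.

75.0 m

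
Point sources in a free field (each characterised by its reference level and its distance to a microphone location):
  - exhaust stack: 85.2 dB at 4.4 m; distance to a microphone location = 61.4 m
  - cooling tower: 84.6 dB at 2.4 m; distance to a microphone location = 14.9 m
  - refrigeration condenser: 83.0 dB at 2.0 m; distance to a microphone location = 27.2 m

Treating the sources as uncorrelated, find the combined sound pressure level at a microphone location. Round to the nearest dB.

70 dB

Apply inverse-square spreading to bring every level to the receiver, then sum 10^(L/10).
exhaust stack: 85.2 − 20·log₁₀(61.4/4.4) = 85.2 − 22.89 = 62.31 dB.
cooling tower: 84.6 − 20·log₁₀(14.9/2.4) = 84.6 − 15.86 = 68.74 dB.
refrigeration condenser: 83.0 − 20·log₁₀(27.2/2.0) = 83.0 − 22.67 = 60.33 dB.
Σ 10^(L/10) = 1.026e+07 → L_total = 10·log₁₀(1.026e+07) = 70.11 dB.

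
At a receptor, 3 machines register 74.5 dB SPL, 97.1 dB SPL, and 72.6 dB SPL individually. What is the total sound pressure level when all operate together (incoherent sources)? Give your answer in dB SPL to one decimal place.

Incoherent sources combine by intensity addition: L_total = 10·log₁₀(Σ 10^(L_i/10)).
Σ 10^(L/10) = 10^(74.5/10) + 10^(97.1/10) + 10^(72.6/10) = 5.175e+09.
L_total = 10·log₁₀(5.175e+09) = 97.14 dB SPL.

97.1 dB SPL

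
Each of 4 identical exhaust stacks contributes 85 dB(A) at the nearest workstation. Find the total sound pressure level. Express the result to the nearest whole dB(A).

L_total = L₁ + 10·log₁₀ N for N identical incoherent sources.
L_total = 85 + 10·log₁₀(4) = 85 + 6.021 = 91.02 dB(A).

91 dB(A)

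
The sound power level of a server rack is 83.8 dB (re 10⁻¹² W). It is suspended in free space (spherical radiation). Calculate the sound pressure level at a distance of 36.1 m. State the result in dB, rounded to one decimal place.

41.7 dB

Free-field spherical radiation: L_p = L_w − 10·log₁₀(4π·r²), r = 36.1 m.
4π·r² = 1.638e+04 m², 10·log₁₀ of that is 42.142 dB.
L_p = 83.8 − 42.142 = 41.66 dB.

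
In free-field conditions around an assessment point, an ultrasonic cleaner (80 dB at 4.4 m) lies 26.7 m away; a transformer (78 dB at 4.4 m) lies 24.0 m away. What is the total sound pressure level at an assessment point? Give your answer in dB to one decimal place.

66.8 dB

First find each source's level at the receiver (point-source: −20·log₁₀(r/r_ref)), then combine on an intensity basis.
ultrasonic cleaner: 80 − 20·log₁₀(26.7/4.4) = 80 − 15.66 = 64.34 dB.
transformer: 78 − 20·log₁₀(24.0/4.4) = 78 − 14.74 = 63.26 dB.
Σ 10^(L/10) = 4.836e+06 → L_total = 10·log₁₀(4.836e+06) = 66.85 dB.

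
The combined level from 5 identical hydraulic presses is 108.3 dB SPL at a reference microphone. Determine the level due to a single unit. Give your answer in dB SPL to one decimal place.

101.3 dB SPL

Dividing the total intensity by 5 lowers the level by 10·log₁₀ 5 = 6.990 dB: L₁ = 108.3 − 6.990.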